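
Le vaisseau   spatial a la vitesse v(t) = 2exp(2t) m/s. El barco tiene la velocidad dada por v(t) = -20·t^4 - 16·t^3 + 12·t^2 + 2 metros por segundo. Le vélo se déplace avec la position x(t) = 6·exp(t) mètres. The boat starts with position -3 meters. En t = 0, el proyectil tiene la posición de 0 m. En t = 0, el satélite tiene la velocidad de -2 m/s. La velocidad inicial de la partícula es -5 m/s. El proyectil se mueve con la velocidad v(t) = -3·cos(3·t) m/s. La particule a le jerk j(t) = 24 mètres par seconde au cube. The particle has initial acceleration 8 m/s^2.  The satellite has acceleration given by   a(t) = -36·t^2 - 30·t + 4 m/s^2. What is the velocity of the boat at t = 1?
We have velocity v(t) = -20·t^4 - 16·t^3 + 12·t^2 + 2. Substituting t = 1: v(1) = -22.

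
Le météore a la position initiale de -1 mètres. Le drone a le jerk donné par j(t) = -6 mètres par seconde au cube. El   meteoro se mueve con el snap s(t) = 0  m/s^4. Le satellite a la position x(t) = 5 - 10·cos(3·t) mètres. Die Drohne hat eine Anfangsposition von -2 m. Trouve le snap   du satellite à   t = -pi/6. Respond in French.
Nous devons dériver notre équation de la position x(t) = 5 - 10·cos(3·t) 4 fois. En dérivant la position, nous obtenons la vitesse: v(t) = 30·sin(3·t). En prenant d/dt de v(t), nous trouvons a(t) = 90·cos(3·t). En prenant d/dt de a(t), nous trouvons j(t) = -270·sin(3·t). En dérivant le jerk, nous obtenons le snap: s(t) = -810·cos(3·t). En utilisant s(t) = -810·cos(3·t) et en substituant t = -pi/6, nous trouvons s = 0.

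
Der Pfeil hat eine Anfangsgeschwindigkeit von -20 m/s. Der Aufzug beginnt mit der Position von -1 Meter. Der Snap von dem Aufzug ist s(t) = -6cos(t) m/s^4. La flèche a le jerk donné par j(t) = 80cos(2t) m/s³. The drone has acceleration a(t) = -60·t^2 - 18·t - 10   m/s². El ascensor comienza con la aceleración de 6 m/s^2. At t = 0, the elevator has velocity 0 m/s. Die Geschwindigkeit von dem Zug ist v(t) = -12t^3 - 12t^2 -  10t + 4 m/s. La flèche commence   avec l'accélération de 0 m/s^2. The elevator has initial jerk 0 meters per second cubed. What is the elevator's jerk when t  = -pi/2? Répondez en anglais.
To find the answer, we compute 1 integral of s(t) = -6·cos(t). Taking ∫s(t)dt and applying j(0) = 0, we find j(t) = -6·sin(t). From the given jerk equation j(t) = -6·sin(t), we substitute t = -pi/2 to get j = 6.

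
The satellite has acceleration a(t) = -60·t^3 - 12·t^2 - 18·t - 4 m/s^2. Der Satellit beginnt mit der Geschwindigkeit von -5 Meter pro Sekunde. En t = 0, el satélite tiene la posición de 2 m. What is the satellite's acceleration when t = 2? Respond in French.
Nous avons l'accélération a(t) = -60·t^3 - 12·t^2 - 18·t - 4. En substituant t = 2: a(2) = -568.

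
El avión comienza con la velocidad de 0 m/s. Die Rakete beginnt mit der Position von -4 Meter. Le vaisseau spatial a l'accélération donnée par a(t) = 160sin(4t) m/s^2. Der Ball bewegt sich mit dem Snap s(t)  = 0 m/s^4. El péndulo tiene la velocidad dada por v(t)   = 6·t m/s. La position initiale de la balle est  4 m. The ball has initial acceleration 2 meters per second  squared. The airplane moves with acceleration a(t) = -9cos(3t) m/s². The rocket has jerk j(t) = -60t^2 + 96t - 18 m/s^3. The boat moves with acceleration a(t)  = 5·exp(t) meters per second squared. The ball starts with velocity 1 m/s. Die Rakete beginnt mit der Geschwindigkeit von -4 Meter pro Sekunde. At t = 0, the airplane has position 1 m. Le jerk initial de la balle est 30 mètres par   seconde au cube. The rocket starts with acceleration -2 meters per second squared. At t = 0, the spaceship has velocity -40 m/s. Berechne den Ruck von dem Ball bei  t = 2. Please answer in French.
Nous devons trouver la primitive de notre équation du snap s(t) = 0 1 fois. La primitive du snap, avec j(0) = 30, donne le jerk: j(t) = 30. Nous avons le jerk j(t) = 30. En substituant t = 2: j(2) = 30.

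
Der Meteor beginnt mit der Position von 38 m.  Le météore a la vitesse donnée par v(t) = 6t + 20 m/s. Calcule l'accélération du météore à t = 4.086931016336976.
En partant de la vitesse v(t) = 6·t + 20, nous prenons 1 dérivée. La dérivée de la vitesse donne l'accélération: a(t) = 6. De l'équation de l'accélération a(t) = 6, nous substituons t = 4.086931016336976 pour obtenir a = 6.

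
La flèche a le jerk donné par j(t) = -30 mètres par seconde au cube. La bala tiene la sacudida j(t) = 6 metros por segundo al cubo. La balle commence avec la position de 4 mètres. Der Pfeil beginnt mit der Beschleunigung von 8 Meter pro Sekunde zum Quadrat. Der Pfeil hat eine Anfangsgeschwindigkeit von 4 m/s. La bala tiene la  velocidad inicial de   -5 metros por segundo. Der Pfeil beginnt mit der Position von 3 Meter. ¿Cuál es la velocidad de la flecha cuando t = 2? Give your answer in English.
To solve this, we need to take 2 antiderivatives of our jerk equation j(t) = -30. The antiderivative of jerk, with a(0) = 8, gives acceleration: a(t) = 8 - 30·t. Taking ∫a(t)dt and applying v(0) = 4, we find v(t) = -15·t^2 + 8·t + 4. We have velocity v(t) = -15·t^2 + 8·t + 4. Substituting t = 2: v(2) = -40.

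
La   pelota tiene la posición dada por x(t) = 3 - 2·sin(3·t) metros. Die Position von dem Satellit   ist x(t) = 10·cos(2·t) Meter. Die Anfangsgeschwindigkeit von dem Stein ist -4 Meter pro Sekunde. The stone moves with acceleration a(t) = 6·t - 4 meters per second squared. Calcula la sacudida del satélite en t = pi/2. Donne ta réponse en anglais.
To solve this, we need to take 3 derivatives of our position equation x(t) = 10·cos(2·t). The derivative of position gives velocity: v(t) = -20·sin(2·t). Differentiating velocity, we get acceleration: a(t) = -40·cos(2·t). Taking d/dt of a(t), we find j(t) = 80·sin(2·t). We have jerk j(t) = 80·sin(2·t). Substituting t = pi/2: j(pi/2) = 0.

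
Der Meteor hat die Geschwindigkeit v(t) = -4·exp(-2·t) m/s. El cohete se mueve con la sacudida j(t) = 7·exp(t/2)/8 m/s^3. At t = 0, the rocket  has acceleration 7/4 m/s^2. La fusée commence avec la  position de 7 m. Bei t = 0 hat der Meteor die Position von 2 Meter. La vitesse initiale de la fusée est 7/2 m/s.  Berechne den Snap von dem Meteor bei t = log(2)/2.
Wir müssen unsere Gleichung für die Geschwindigkeit v(t) = -4·exp(-2·t) 3-mal ableiten. Mit d/dt von v(t) finden wir a(t) = 8·exp(-2·t). Durch Ableiten von der Beschleunigung erhalten wir den Ruck: j(t) = -16·exp(-2·t). Durch Ableiten von dem Ruck erhalten wir den Snap: s(t) = 32·exp(-2·t). Mit s(t) = 32·exp(-2·t) und Einsetzen von t = log(2)/2, finden wir s = 16.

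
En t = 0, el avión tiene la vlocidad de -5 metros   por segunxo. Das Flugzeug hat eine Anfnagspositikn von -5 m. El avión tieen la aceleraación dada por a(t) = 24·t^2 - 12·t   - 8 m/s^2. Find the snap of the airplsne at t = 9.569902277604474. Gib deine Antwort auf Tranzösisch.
Nous devons dériver notre équation de l'accélération a(t) = 24·t^2 - 12·t - 8 2 fois. En prenant d/dt de a(t), nous trouvons j(t) = 48·t - 12. En prenant d/dt de j(t), nous trouvons s(t) = 48. De l'équation du snap s(t) = 48, nous substituons t = 9.569902277604474 pour obtenir s = 48.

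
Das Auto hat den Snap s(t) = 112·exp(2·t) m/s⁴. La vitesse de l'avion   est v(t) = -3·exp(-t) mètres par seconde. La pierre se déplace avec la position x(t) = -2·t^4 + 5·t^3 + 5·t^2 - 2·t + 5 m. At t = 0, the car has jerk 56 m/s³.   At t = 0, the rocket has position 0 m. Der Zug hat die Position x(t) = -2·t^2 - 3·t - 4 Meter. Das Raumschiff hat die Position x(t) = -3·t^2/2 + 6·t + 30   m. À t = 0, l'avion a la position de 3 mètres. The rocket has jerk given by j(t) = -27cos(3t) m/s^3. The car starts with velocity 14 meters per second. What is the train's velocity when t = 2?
To solve this, we need to take 1 derivative of our position equation x(t) = -2·t^2 - 3·t - 4. Taking d/dt of x(t), we find v(t) = -4·t - 3. From the given velocity equation v(t) = -4·t - 3, we substitute t = 2 to get v = -11.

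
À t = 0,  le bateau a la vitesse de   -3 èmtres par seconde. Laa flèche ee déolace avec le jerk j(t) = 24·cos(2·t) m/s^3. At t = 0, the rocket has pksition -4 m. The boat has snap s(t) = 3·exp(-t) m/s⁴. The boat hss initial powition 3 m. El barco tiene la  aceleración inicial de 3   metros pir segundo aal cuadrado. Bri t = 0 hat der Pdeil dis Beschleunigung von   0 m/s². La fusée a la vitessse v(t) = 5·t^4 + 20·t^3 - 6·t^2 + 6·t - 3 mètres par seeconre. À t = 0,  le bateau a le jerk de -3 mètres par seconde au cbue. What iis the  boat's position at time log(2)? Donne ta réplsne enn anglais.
To find the answer, we compute 4 antiderivatives of s(t) = 3·exp(-t). The integral of snap, with j(0) = -3, gives jerk: j(t) = -3·exp(-t). Integrating jerk and using the initial condition a(0) = 3, we get a(t) = 3·exp(-t). Taking ∫a(t)dt and applying v(0) = -3, we find v(t) = -3·exp(-t). Integrating velocity and using the initial condition x(0) = 3, we get x(t) = 3·exp(-t). Using x(t) = 3·exp(-t) and substituting t = log(2), we find x = 3/2.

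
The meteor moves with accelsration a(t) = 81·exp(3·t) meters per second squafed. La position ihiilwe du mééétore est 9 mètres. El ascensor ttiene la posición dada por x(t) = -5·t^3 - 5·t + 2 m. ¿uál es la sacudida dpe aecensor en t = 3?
Debemos derivar nuestra ecuación de la posición x(t) = -5·t^3 - 5·t + 2 3 veces. La derivada de la posición da la velocidad: v(t) = -15·t^2 - 5. Tomando d/dt de v(t), encontramos a(t) = -30·t. Derivando la aceleración, obtenemos la sacudida: j(t) = -30. Tenemos la sacudida j(t) = -30. Sustituyendo t = 3: j(3) = -30.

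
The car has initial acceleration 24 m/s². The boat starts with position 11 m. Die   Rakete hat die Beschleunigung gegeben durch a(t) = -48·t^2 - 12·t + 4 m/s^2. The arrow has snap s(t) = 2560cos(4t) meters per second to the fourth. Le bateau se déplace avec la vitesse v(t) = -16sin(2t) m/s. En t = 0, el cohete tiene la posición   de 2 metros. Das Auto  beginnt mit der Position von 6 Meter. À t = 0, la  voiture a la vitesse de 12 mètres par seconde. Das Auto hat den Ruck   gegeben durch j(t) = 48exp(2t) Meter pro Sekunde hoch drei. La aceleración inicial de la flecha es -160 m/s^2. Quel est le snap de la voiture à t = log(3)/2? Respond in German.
Um dies zu lösen, müssen wir 1 Ableitung unserer Gleichung für den Ruck j(t) = 48·exp(2·t) nehmen. Durch Ableiten von dem Ruck erhalten wir den Snap: s(t) = 96·exp(2·t). Aus der Gleichung für den Snap s(t) = 96·exp(2·t), setzen wir t = log(3)/2 ein und erhalten s = 288.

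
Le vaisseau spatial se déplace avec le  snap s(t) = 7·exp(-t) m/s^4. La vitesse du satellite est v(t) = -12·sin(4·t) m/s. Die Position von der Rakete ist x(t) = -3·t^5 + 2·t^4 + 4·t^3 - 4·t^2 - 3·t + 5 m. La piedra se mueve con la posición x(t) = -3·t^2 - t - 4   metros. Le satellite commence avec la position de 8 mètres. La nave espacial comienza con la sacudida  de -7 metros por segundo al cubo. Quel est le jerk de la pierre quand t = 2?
Nous devons dériver notre équation de la position x(t) = -3·t^2 - t - 4 3 fois. En prenant d/dt de x(t), nous trouvons v(t) = -6·t - 1. En prenant d/dt de v(t), nous trouvons a(t) = -6. La dérivée de l'accélération donne le jerk: j(t) = 0. Nous avons le jerk j(t) = 0. En substituant t = 2: j(2) = 0.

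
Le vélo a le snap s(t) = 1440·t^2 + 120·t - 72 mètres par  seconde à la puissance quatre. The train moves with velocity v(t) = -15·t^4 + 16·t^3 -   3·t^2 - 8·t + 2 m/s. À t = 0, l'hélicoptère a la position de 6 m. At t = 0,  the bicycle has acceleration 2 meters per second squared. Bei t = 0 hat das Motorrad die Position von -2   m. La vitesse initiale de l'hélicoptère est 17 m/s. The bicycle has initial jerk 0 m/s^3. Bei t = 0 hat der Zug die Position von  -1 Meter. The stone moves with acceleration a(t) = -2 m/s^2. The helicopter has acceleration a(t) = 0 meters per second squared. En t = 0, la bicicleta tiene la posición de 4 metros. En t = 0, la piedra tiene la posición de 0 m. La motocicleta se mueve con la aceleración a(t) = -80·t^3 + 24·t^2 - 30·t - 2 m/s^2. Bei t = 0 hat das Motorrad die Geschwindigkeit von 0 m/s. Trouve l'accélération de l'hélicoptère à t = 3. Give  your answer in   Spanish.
De la ecuación de la aceleración a(t) = 0, sustituimos t = 3 para obtener a = 0.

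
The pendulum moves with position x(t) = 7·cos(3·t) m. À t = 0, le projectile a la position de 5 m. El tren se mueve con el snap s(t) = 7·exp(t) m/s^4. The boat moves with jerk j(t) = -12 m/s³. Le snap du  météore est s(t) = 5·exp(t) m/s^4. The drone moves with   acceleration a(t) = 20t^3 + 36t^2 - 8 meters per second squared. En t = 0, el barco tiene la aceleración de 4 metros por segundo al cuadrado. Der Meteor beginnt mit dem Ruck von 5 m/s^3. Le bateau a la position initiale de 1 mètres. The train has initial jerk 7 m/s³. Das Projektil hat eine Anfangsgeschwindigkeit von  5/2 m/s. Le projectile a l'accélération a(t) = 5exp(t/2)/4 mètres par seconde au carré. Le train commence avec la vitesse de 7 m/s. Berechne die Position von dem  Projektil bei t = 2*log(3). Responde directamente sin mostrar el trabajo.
Die Antwort ist 15.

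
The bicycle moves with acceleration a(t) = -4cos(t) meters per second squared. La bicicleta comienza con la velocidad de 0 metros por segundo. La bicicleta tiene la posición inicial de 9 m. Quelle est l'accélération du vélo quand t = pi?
De l'équation de l'accélération a(t) = -4·cos(t), nous substituons t = pi pour obtenir a = 4.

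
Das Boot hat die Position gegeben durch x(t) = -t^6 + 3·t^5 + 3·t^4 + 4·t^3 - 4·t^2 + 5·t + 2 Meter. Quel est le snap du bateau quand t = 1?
Nous devons dériver notre équation de la position x(t) = -t^6 + 3·t^5 + 3·t^4 + 4·t^3 - 4·t^2 + 5·t + 2 4 fois. La dérivée de la position donne la vitesse: v(t) = -6·t^5 + 15·t^4 + 12·t^3 + 12·t^2 - 8·t + 5. En prenant d/dt de v(t), nous trouvons a(t) = -30·t^4 + 60·t^3 + 36·t^2 + 24·t - 8. En prenant d/dt de a(t), nous trouvons j(t) = -120·t^3 + 180·t^2 + 72·t + 24. En prenant d/dt de j(t), nous trouvons s(t) = -360·t^2 + 360·t + 72. Nous avons le snap s(t) = -360·t^2 + 360·t + 72. En substituant t = 1: s(1) = 72.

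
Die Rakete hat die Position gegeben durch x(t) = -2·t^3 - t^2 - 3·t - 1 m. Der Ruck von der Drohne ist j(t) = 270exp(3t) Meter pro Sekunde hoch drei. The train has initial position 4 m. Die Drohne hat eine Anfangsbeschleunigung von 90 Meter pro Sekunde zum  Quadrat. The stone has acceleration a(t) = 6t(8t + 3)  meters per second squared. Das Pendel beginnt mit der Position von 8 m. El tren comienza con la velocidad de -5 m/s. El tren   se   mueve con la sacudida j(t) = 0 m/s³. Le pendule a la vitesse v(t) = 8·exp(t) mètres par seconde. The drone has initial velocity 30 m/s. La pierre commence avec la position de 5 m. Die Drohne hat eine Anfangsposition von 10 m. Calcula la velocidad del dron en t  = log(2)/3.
Necesitamos integrar nuestra ecuación de la sacudida j(t) = 270·exp(3·t) 2 veces. Integrando la sacudida y usando la condición inicial a(0) = 90, obtenemos a(t) = 90·exp(3·t). La antiderivada de la aceleración es la velocidad. Usando v(0) = 30, obtenemos v(t) = 30·exp(3·t). Usando v(t) = 30·exp(3·t) y sustituyendo t = log(2)/3, encontramos v = 60.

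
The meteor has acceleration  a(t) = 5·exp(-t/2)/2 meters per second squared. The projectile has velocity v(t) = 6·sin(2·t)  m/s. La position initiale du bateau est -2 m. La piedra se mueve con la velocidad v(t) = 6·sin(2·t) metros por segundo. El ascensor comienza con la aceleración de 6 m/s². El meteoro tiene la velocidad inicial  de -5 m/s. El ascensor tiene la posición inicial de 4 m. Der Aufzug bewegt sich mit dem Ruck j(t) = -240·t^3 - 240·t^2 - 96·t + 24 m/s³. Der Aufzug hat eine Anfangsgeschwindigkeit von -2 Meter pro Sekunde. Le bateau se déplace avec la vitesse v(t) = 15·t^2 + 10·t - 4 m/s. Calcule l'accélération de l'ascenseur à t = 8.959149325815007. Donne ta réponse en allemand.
Ausgehend von dem Ruck j(t) = -240·t^3 - 240·t^2 - 96·t + 24, nehmen wir 1 Stammfunktion. Die Stammfunktion von dem Ruck ist die Beschleunigung. Mit a(0) = 6 erhalten wir a(t) = -60·t^4 - 80·t^3 - 48·t^2 + 24·t + 6. Wir haben die Beschleunigung a(t) = -60·t^4 - 80·t^3 - 48·t^2 + 24·t + 6. Durch Einsetzen von t = 8.959149325815007: a(8.959149325815007) = -447722.508052039.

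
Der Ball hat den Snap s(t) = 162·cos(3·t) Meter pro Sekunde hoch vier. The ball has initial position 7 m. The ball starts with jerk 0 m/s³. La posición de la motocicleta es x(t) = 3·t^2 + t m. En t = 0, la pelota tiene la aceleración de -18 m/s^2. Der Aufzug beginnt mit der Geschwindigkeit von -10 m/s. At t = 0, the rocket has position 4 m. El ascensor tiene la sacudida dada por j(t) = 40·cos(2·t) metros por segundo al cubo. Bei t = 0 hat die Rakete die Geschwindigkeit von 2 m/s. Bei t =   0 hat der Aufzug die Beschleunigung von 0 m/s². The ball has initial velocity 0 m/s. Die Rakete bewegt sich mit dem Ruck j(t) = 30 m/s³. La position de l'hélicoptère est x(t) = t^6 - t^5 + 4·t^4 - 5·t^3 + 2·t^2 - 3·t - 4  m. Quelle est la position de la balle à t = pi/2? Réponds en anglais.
We need to integrate our snap equation s(t) = 162·cos(3·t) 4 times. The antiderivative of snap is jerk. Using j(0) = 0, we get j(t) = 54·sin(3·t). Integrating jerk and using the initial condition a(0) = -18, we get a(t) = -18·cos(3·t). Integrating acceleration and using the initial condition v(0) = 0, we get v(t) = -6·sin(3·t). Finding the integral of v(t) and using x(0) = 7: x(t) = 2·cos(3·t) + 5. We have position x(t) = 2·cos(3·t) + 5. Substituting t = pi/2: x(pi/2) = 5.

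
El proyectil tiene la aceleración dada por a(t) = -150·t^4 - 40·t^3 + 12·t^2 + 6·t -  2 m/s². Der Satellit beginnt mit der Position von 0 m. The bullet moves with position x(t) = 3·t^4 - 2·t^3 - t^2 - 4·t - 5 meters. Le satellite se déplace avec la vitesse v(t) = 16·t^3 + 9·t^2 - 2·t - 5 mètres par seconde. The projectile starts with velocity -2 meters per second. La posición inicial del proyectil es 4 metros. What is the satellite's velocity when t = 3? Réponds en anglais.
Using v(t) = 16·t^3 + 9·t^2 - 2·t - 5 and substituting t = 3, we find v = 502.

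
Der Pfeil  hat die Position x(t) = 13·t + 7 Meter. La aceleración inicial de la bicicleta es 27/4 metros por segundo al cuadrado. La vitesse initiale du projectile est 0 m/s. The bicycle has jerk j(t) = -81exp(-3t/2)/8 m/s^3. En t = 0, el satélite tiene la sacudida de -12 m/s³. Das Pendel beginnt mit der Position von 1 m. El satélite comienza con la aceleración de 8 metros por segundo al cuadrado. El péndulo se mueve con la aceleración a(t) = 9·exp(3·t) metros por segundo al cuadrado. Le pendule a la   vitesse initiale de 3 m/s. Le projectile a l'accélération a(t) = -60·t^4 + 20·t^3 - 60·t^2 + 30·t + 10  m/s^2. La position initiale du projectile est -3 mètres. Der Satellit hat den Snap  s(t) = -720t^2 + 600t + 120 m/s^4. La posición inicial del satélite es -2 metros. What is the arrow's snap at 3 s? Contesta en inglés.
We must differentiate our position equation x(t) = 13·t + 7 4 times. Differentiating position, we get velocity: v(t) = 13. The derivative of velocity gives acceleration: a(t) = 0. The derivative of acceleration gives jerk: j(t) = 0. Taking d/dt of j(t), we find s(t) = 0. Using s(t) = 0 and substituting t = 3, we find s = 0.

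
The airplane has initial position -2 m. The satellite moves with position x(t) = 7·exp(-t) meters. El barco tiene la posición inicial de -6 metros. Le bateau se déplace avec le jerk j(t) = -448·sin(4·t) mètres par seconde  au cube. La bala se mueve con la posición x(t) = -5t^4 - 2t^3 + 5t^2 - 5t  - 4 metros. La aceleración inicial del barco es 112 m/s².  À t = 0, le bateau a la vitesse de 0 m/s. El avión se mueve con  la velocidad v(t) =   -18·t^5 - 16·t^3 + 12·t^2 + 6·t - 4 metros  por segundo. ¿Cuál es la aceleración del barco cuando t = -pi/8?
Necesitamos integrar nuestra ecuación de la sacudida j(t) = -448·sin(4·t) 1 vez. La antiderivada de la sacudida, con a(0) = 112, da la aceleración: a(t) = 112·cos(4·t). Tenemos la aceleración a(t) = 112·cos(4·t). Sustituyendo t = -pi/8: a(-pi/8) = 0.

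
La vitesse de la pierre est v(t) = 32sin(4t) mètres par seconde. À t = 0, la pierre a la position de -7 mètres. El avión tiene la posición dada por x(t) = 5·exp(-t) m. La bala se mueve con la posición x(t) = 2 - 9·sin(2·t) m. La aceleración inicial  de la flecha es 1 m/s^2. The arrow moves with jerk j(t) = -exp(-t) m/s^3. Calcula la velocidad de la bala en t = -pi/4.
Debemos derivar nuestra ecuación de la posición x(t) = 2 - 9·sin(2·t) 1 vez. Derivando la posición, obtenemos la velocidad: v(t) = -18·cos(2·t). Tenemos la velocidad v(t) = -18·cos(2·t). Sustituyendo t = -pi/4: v(-pi/4) = 0.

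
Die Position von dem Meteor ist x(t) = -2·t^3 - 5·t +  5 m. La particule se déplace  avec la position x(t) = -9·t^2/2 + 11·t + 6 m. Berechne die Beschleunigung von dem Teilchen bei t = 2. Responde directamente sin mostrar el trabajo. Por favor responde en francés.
L'accélération à t = 2 est a = -9.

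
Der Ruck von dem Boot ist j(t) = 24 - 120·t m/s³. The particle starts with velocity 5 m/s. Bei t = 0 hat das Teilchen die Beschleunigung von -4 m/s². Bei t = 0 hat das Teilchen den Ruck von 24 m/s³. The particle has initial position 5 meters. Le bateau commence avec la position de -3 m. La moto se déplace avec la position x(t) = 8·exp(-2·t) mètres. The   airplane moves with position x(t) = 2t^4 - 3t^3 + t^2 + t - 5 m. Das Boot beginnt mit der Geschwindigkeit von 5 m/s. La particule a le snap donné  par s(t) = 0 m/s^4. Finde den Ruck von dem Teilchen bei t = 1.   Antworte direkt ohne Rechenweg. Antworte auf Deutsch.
Die Antwort ist 24.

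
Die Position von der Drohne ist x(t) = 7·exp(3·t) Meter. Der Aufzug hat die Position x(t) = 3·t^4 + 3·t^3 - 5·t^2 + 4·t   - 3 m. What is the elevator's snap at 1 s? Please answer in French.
Pour résoudre ceci, nous devons prendre 4 dérivées de notre équation de la position x(t) = 3·t^4 + 3·t^3 - 5·t^2 + 4·t - 3. En prenant d/dt de x(t), nous trouvons v(t) = 12·t^3 + 9·t^2 - 10·t + 4. En prenant d/dt de v(t), nous trouvons a(t) = 36·t^2 + 18·t - 10. La dérivée de l'accélération donne le jerk: j(t) = 72·t + 18. En prenant d/dt de j(t), nous trouvons s(t) = 72. Nous avons le snap s(t) = 72. En substituant t = 1: s(1) = 72.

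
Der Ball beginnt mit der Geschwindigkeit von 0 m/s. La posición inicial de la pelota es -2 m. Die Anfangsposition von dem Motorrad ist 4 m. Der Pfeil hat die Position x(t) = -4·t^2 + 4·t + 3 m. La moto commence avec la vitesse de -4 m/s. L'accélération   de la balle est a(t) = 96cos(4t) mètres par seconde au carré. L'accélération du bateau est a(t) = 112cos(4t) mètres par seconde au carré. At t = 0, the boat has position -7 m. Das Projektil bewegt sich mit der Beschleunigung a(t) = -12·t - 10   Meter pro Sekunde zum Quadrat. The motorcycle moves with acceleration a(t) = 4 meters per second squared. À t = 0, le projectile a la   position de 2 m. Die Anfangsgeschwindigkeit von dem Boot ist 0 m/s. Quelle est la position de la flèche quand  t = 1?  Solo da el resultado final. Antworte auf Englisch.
The answer is 3.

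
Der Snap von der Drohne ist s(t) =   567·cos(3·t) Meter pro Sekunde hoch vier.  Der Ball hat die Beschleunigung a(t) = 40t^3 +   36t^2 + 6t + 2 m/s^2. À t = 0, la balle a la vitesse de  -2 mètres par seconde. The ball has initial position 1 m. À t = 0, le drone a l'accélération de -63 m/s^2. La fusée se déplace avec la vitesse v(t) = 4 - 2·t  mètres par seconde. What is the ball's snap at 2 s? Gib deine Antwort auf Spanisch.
Para resolver esto, necesitamos tomar 2 derivadas de nuestra ecuación de la aceleración a(t) = 40·t^3 + 36·t^2 + 6·t + 2. La derivada de la aceleración da la sacudida: j(t) = 120·t^2 + 72·t + 6. La derivada de la sacudida da el snap: s(t) = 240·t + 72. De la ecuación del snap s(t) = 240·t + 72, sustituimos t = 2 para obtener s = 552.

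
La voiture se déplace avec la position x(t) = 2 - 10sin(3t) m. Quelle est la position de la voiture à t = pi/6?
De l'équation de la position x(t) = 2 - 10·sin(3·t), nous substituons t = pi/6 pour obtenir x = -8.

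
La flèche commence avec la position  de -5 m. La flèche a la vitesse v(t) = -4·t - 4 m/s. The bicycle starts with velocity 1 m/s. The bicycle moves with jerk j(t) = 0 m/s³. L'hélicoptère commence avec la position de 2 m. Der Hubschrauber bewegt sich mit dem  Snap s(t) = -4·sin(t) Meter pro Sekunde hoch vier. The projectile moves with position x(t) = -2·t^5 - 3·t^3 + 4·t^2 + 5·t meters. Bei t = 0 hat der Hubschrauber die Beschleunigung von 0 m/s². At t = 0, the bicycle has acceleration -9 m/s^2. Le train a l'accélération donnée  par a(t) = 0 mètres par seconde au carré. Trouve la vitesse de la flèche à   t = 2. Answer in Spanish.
Usando v(t) = -4·t - 4 y sustituyendo t = 2, encontramos v = -12.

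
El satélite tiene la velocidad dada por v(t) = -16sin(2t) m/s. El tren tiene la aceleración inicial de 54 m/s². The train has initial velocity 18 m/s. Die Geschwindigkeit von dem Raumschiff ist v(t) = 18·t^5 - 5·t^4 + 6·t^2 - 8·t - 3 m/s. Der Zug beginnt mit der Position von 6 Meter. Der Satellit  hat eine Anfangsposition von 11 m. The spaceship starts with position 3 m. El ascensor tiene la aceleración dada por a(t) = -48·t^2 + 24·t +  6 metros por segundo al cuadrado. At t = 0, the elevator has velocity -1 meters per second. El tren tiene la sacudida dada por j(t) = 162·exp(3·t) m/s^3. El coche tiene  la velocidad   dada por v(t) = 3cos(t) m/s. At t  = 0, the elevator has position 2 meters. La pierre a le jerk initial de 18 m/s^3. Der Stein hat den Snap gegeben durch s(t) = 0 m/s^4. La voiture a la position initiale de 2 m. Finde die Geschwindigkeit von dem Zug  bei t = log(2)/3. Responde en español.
Necesitamos integrar nuestra ecuación de la sacudida j(t) = 162·exp(3·t) 2 veces. Integrando la sacudida y usando la condición inicial a(0) = 54, obtenemos a(t) = 54·exp(3·t). Tomando ∫a(t)dt y aplicando v(0) = 18, encontramos v(t) = 18·exp(3·t). De la ecuación de la velocidad v(t) = 18·exp(3·t), sustituimos t = log(2)/3 para obtener v = 36.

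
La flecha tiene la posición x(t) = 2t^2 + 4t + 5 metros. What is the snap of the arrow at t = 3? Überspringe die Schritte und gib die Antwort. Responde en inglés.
At t = 3, s = 0.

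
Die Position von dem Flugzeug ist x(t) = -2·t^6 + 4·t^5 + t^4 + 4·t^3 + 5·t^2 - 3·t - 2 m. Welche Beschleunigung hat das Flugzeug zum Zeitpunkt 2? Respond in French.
Pour résoudre ceci, nous devons prendre 2 dérivées de notre équation de la position x(t) = -2·t^6 + 4·t^5 + t^4 + 4·t^3 + 5·t^2 - 3·t - 2. En dérivant la position, nous obtenons la vitesse: v(t) = -12·t^5 + 20·t^4 + 4·t^3 + 12·t^2 + 10·t - 3. En dérivant la vitesse, nous obtenons l'accélération: a(t) = -60·t^4 + 80·t^3 + 12·t^2 + 24·t + 10. Nous avons l'accélération a(t) = -60·t^4 + 80·t^3 + 12·t^2 + 24·t + 10. En substituant t = 2: a(2) = -214.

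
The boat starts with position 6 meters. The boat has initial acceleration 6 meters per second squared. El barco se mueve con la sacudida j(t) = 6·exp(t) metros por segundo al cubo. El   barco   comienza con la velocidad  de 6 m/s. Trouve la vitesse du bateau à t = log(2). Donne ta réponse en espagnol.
Debemos encontrar la antiderivada de nuestra ecuación de la sacudida j(t) = 6·exp(t) 2 veces. Integrando la sacudida y usando la condición inicial a(0) = 6, obtenemos a(t) = 6·exp(t). Integrando la aceleración y usando la condición inicial v(0) = 6, obtenemos v(t) = 6·exp(t). Usando v(t) = 6·exp(t) y sustituyendo t = log(2), encontramos v = 12.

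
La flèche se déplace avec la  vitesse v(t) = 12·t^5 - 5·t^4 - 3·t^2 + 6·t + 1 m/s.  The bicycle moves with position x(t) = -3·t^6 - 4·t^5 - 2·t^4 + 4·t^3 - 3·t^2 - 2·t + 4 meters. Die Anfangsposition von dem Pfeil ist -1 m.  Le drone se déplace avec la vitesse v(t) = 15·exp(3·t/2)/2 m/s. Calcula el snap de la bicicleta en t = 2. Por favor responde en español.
Para resolver esto, necesitamos tomar 4 derivadas de nuestra ecuación de la posición x(t) = -3·t^6 - 4·t^5 - 2·t^4 + 4·t^3 - 3·t^2 - 2·t + 4. Derivando la posición, obtenemos la velocidad: v(t) = -18·t^5 - 20·t^4 - 8·t^3 + 12·t^2 - 6·t - 2. Tomando d/dt de v(t), encontramos a(t) = -90·t^4 - 80·t^3 - 24·t^2 + 24·t - 6. Tomando d/dt de a(t), encontramos j(t) = -360·t^3 - 240·t^2 - 48·t + 24. Tomando d/dt de j(t), encontramos s(t) = -1080·t^2 - 480·t - 48. De la ecuación del snap s(t) = -1080·t^2 - 480·t - 48, sustituimos t = 2 para obtener s = -5328.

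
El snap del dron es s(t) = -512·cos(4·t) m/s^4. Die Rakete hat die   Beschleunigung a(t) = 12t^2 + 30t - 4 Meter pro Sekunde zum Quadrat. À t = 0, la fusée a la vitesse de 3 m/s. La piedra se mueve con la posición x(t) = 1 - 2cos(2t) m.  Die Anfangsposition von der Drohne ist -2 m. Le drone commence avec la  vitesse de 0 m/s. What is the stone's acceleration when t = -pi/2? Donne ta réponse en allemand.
Wir müssen unsere Gleichung für die Position x(t) = 1 - 2·cos(2·t) 2-mal ableiten. Durch Ableiten von der Position erhalten wir die Geschwindigkeit: v(t) = 4·sin(2·t). Die Ableitung von der Geschwindigkeit ergibt die Beschleunigung: a(t) = 8·cos(2·t). Mit a(t) = 8·cos(2·t) und Einsetzen von t = -pi/2, finden wir a = -8.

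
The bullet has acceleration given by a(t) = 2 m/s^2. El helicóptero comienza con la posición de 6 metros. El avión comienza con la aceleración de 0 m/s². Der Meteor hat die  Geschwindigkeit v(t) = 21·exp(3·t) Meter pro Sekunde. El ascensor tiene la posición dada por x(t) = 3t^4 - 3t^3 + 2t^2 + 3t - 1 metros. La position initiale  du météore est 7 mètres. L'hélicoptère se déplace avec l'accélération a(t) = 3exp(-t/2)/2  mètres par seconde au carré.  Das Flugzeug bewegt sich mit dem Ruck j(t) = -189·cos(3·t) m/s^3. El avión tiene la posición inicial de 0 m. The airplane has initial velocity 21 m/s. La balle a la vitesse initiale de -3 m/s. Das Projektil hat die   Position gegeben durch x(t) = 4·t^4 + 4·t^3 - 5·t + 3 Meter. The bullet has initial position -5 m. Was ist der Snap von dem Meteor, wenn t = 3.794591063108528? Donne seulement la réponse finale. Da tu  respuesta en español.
En t = 3.794591063108528, s = 49830235.3374679.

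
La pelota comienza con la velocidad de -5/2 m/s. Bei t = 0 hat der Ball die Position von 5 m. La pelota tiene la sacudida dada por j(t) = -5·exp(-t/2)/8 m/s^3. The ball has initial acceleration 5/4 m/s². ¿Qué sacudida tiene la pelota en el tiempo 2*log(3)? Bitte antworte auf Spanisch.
Usando j(t) = -5·exp(-t/2)/8 y sustituyendo t = 2*log(3), encontramos j = -5/24.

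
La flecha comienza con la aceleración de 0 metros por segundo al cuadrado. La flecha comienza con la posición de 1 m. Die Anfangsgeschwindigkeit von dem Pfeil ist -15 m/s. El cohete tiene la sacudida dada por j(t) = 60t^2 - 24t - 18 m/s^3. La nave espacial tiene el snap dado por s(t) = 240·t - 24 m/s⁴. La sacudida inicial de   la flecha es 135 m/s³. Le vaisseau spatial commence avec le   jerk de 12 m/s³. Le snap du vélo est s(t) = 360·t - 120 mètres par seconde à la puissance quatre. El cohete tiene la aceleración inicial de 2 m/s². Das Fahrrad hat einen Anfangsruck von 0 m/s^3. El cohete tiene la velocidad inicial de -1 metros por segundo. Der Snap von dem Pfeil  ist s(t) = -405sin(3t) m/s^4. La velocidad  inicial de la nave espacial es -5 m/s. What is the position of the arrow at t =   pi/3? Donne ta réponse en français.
Nous devons intégrer notre équation du snap s(t) = -405·sin(3·t) 4 fois. En intégrant le snap et en utilisant la condition initiale j(0) = 135, nous obtenons j(t) = 135·cos(3·t). L'intégrale du jerk est l'accélération. En utilisant a(0) = 0, nous obtenons a(t) = 45·sin(3·t). En prenant ∫a(t)dt et en appliquant v(0) = -15, nous trouvons v(t) = -15·cos(3·t). L'intégrale de la vitesse est la position. En utilisant x(0) = 1, nous obtenons x(t) = 1 - 5·sin(3·t). Nous avons la position x(t) = 1 - 5·sin(3·t). En substituant t = pi/3: x(pi/3) = 1.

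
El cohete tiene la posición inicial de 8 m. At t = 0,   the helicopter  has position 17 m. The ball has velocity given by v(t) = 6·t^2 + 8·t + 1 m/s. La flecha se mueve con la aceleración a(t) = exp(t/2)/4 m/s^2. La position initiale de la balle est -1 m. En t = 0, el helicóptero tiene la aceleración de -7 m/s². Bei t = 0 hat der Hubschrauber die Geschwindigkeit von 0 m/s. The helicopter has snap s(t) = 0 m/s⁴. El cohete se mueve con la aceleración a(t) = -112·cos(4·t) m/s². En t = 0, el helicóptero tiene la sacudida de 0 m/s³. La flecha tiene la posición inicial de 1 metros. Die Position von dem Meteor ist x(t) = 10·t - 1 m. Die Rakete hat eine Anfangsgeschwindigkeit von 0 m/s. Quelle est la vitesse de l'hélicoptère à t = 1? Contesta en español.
Necesitamos integrar nuestra ecuación del snap s(t) = 0 3 veces. La integral del snap es la sacudida. Usando j(0) = 0, obtenemos j(t) = 0. Tomando ∫j(t)dt y aplicando a(0) = -7, encontramos a(t) = -7. Tomando ∫a(t)dt y aplicando v(0) = 0, encontramos v(t) = -7·t. De la ecuación de la velocidad v(t) = -7·t, sustituimos t = 1 para obtener v = -7.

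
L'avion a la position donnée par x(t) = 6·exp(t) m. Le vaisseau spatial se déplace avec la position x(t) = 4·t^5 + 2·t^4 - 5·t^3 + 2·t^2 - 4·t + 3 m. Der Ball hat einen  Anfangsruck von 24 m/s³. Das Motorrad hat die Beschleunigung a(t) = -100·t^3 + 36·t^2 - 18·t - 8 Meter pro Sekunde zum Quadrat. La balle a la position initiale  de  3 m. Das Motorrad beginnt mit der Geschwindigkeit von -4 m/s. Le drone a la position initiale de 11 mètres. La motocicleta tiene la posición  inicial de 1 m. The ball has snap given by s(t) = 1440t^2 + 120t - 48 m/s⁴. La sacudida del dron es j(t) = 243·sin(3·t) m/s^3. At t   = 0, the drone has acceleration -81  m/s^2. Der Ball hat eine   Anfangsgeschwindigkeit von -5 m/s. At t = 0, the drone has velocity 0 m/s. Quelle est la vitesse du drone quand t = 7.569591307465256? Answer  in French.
Nous devons intégrer notre équation du jerk j(t) = 243·sin(3·t) 2 fois. En prenant ∫j(t)dt et en appliquant a(0) = -81, nous trouvons a(t) = -81·cos(3·t). En prenant ∫a(t)dt et en appliquant v(0) = 0, nous trouvons v(t) = -27·sin(3·t). Nous avons la vitesse v(t) = -27·sin(3·t). En substituant t = 7.569591307465256: v(7.569591307465256) = 17.7551334988363.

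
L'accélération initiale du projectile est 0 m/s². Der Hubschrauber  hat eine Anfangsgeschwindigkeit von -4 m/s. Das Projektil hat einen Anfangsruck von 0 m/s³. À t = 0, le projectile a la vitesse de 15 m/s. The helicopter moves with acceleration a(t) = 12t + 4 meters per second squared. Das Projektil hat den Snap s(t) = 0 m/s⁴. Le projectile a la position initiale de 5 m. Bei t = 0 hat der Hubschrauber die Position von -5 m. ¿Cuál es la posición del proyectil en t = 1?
Para resolver esto, necesitamos tomar 4 integrales de nuestra ecuación del snap s(t) = 0. Tomando ∫s(t)dt y aplicando j(0) = 0, encontramos j(t) = 0. Integrando la sacudida y usando la condición inicial a(0) = 0, obtenemos a(t) = 0. Tomando ∫a(t)dt y aplicando v(0) = 15, encontramos v(t) = 15. La antiderivada de la velocidad, con x(0) = 5, da la posición: x(t) = 15·t + 5. Tenemos la posición x(t) = 15·t + 5. Sustituyendo t = 1: x(1) = 20.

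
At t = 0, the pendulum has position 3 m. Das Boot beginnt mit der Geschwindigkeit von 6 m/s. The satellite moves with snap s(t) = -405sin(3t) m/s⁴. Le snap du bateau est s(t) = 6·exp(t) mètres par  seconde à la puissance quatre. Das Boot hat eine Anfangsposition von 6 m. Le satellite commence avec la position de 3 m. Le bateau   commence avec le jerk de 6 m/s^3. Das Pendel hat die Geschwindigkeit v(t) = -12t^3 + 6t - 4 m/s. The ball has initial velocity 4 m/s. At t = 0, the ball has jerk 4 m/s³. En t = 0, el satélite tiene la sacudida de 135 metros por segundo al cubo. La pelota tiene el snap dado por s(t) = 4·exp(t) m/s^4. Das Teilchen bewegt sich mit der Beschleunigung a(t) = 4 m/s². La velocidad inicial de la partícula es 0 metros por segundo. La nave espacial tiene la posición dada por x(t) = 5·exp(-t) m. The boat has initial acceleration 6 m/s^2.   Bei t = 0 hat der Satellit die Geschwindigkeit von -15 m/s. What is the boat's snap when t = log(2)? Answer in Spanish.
Usando s(t) = 6·exp(t) y sustituyendo t = log(2), encontramos s = 12.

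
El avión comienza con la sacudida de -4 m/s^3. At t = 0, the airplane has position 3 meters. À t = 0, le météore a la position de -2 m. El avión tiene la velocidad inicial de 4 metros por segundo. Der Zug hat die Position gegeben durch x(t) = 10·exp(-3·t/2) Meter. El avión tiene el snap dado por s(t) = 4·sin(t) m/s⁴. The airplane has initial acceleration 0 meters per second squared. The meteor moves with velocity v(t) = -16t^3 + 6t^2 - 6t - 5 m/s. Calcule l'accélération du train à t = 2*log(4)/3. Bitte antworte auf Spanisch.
Para resolver esto, necesitamos tomar 2 derivadas de nuestra ecuación de la posición x(t) = 10·exp(-3·t/2). Tomando d/dt de x(t), encontramos v(t) = -15·exp(-3·t/2). Tomando d/dt de v(t), encontramos a(t) = 45·exp(-3·t/2)/2. De la ecuación de la aceleración a(t) = 45·exp(-3·t/2)/2, sustituimos t = 2*log(4)/3 para obtener a = 45/8.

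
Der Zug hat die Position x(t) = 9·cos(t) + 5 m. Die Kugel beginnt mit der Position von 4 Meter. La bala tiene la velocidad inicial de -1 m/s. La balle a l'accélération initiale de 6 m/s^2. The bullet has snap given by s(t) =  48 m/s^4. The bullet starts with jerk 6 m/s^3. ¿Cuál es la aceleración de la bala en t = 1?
Necesitamos integrar nuestra ecuación del snap s(t) = 48 2 veces. Tomando ∫s(t)dt y aplicando j(0) = 6, encontramos j(t) = 48·t + 6. Tomando ∫j(t)dt y aplicando a(0) = 6, encontramos a(t) = 24·t^2 + 6·t + 6. Usando a(t) = 24·t^2 + 6·t + 6 y sustituyendo t = 1, encontramos a = 36.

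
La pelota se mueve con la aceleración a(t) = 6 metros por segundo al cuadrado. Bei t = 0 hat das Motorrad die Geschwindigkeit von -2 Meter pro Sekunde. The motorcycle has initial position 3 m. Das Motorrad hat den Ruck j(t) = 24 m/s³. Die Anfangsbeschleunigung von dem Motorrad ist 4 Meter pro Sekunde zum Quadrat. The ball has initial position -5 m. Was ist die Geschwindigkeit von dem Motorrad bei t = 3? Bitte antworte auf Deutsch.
Wir müssen die Stammfunktion unserer Gleichung für den Ruck j(t) = 24 2-mal finden. Mit ∫j(t)dt und Anwendung von a(0) = 4, finden wir a(t) = 24·t + 4. Die Stammfunktion von der Beschleunigung ist die Geschwindigkeit. Mit v(0) = -2 erhalten wir v(t) = 12·t^2 + 4·t - 2. Wir haben die Geschwindigkeit v(t) = 12·t^2 + 4·t - 2. Durch Einsetzen von t = 3: v(3) = 118.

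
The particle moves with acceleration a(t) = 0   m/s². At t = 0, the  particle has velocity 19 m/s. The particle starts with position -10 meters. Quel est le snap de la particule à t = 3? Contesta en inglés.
To solve this, we need to take 2 derivatives of our acceleration equation a(t) = 0. Differentiating acceleration, we get jerk: j(t) = 0. Taking d/dt of j(t), we find s(t) = 0. From the given snap equation s(t) = 0, we substitute t = 3 to get s = 0.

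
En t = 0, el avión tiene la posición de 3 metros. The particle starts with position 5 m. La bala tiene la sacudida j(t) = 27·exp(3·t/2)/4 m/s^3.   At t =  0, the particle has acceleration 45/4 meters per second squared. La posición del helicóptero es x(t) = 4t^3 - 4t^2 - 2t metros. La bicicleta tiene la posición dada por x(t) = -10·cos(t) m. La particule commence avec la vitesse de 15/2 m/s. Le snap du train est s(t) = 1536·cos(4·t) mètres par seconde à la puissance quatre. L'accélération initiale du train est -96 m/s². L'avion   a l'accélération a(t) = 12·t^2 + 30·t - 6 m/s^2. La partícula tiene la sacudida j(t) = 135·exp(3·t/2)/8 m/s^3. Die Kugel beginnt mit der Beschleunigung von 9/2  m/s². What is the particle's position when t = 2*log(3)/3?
We need to integrate our jerk equation j(t) = 135·exp(3·t/2)/8 3 times. The integral of jerk is acceleration. Using a(0) = 45/4, we get a(t) = 45·exp(3·t/2)/4. Finding the integral of a(t) and using v(0) = 15/2: v(t) = 15·exp(3·t/2)/2. The antiderivative of velocity, with x(0) = 5, gives position: x(t) = 5·exp(3·t/2). We have position x(t) = 5·exp(3·t/2). Substituting t = 2*log(3)/3: x(2*log(3)/3) = 15.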